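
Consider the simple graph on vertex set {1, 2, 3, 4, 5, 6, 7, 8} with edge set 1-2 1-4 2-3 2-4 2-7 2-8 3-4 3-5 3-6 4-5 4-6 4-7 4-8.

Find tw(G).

A width-2 tree decomposition is:
Bags: B1 = {1, 2, 4}  B2 = {2, 4, 7}  B3 = {2, 3, 4}  B4 = {2, 4, 8}  B5 = {3, 4, 6}  B6 = {3, 4, 5}
Tree: B1–B2, B1–B3, B1–B4, B3–B5, B3–B6
Each bag holds 3 vertices, so the decomposition has width 2, which upper-bounds the treewidth. Conversely, {2, 4, 8} is a clique of size 3, and the vertices of any clique must share a bag in every tree decomposition; so some bag has ≥ 3 vertices and tw(G) ≥ 2. Hence tw(G) = 2 exactly.

2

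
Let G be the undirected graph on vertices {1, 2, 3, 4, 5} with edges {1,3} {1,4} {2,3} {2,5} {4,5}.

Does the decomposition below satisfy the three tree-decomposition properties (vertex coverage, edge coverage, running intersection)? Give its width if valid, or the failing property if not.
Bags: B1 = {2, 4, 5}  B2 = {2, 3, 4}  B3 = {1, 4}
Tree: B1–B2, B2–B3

No — edge (3,1) lies in no bag.

A tree decomposition must satisfy three properties: every vertex lies in some bag; for every edge, both endpoints lie together in some bag; and for every vertex, the bags containing it form a connected subtree. Here edge (3,1) lies in no bag, so the decomposition is invalid.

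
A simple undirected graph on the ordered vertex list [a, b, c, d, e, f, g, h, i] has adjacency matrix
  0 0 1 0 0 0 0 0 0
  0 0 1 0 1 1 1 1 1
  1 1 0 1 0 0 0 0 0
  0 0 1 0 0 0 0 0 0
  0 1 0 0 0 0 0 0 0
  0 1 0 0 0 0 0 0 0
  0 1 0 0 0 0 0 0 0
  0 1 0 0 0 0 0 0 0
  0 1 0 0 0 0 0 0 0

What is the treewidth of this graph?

1

A width-1 tree decomposition is:
Bags: B1 = {b, c}  B2 = {b, i}  B3 = {b, h}  B4 = {a, c}  B5 = {b, g}  B6 = {c, d}  B7 = {b, e}  B8 = {b, f}
Tree: B1–B2, B2–B3, B1–B4, B1–B5, B1–B6, B3–B7, B5–B8
Each bag holds 2 vertices, so the decomposition has width 1, which upper-bounds the treewidth. G has an edge, so its treewidth is at least 1. The upper and lower bounds meet at 1, so that is the treewidth.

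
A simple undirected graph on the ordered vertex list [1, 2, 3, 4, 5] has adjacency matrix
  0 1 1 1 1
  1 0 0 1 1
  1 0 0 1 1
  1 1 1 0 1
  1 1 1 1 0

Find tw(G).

A width-3 tree decomposition is:
Bags: B1 = {1, 2, 4, 5}  B2 = {1, 3, 4, 5}
Tree: B1–B2
Every bag has size at most 4, so the width is 4 − 1 = 3 and tw(G) ≤ 3. On the other hand G contains the 4-clique {1, 2, 4, 5}. A clique must lie in a single bag of any decomposition, so no decomposition can have width below 3. Therefore the treewidth is 3.

3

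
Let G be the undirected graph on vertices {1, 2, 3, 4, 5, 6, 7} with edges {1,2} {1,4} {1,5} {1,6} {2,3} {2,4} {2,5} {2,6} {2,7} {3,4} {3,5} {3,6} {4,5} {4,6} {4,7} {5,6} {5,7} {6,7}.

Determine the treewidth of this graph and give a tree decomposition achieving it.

Treewidth 4.
Bags: B1 = {2, 3, 4, 5, 6}  B2 = {2, 4, 5, 6, 7}  B3 = {1, 2, 4, 5, 6}
Tree: B1–B2, B1–B3

The largest bag has 5 vertices, giving width 4; this decomposition certifies tw(G) ≤ 4. On the other hand G contains the 5-clique {1, 2, 4, 5, 6}. A clique must lie in a single bag of any decomposition, so no decomposition can have width below 4. Hence tw(G) = 4 exactly.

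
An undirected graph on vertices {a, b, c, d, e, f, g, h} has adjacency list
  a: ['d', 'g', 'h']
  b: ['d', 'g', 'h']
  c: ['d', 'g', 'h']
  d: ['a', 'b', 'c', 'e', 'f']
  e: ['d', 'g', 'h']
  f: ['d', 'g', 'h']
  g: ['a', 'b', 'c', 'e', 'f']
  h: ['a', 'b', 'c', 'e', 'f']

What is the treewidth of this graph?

A width-3 tree decomposition is:
Bags: B1 = {d, e, g, h}  B2 = {d, f, g, h}  B3 = {b, d, g, h}  B4 = {a, d, g, h}  B5 = {c, d, g, h}
Tree: B1–B2, B2–B3, B3–B4, B4–B5
Every bag has size at most 4, so the width is 4 − 1 = 3 and tw(G) ≤ 3. For the lower bound: the 4 vertex sets {d,e}, {f,h}, {g}, {b} are disjoint, each induces a connected subgraph, and every pair is joined by at least one edge of G. Contracting each set to a single vertex therefore yields K_{4} as a minor, and since treewidth is minor-monotone, tw(G) ≥ tw(K_{4}) = 3. The upper and lower bounds meet at 3, so that is the treewidth.

3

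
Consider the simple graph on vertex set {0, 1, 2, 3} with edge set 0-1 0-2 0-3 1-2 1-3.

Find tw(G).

A width-2 tree decomposition is:
Bags: B1 = {0, 1, 2}  B2 = {0, 1, 3}
Tree: B1–B2
The largest bag has 3 vertices, giving width 2; this decomposition certifies tw(G) ≤ 2. On the other hand G contains the 3-clique {0, 1, 2}. A clique must lie in a single bag of any decomposition, so no decomposition can have width below 2. Therefore the treewidth is 2.

2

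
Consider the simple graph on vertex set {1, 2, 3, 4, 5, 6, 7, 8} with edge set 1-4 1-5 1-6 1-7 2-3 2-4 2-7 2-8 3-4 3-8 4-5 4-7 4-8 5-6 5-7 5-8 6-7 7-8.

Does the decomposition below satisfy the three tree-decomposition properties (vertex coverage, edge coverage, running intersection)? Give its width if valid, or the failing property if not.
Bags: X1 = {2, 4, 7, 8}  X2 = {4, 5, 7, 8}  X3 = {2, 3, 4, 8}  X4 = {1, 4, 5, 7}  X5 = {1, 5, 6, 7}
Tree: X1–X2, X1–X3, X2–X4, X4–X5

Yes; width 3.

Every vertex of G appears in some bag (union = {1, 2, 3, 4, 5, 6, 7, 8}); every edge is covered by a bag; and for each vertex v the set of bags containing v is connected in the bag tree. The decomposition is therefore valid. The largest bag has 4 vertices, so the width is 3.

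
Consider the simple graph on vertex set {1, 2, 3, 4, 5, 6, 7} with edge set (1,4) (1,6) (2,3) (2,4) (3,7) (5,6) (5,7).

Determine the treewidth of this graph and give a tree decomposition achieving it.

Treewidth 2.
One optimal decomposition is:
Bags: B1 = {1, 2, 4}  B2 = {1, 2, 6}  B3 = {2, 5, 6}  B4 = {2, 5, 7}  B5 = {2, 3, 7}
Tree: B1–B2, B2–B3, B3–B4, B4–B5

The largest bag has 3 vertices, giving width 2; this decomposition certifies tw(G) ≤ 2. Since 2–4–1–6–5–7–3–2 is a cycle in G, G is not acyclic. Forests are exactly the graphs of treewidth ≤ 1, so tw(G) ≥ 2. Hence tw(G) = 2 exactly.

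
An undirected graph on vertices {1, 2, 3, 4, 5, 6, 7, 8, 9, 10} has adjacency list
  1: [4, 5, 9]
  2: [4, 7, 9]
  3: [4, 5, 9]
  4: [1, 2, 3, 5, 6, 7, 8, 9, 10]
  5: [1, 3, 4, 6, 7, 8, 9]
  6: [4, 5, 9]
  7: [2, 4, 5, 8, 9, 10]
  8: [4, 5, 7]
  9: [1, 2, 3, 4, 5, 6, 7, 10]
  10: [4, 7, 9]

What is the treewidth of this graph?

A width-3 tree decomposition is:
Bags: B1 = {4, 5, 7, 9}  B2 = {4, 5, 7, 8}  B3 = {2, 4, 7, 9}  B4 = {4, 5, 6, 9}  B5 = {1, 4, 5, 9}  B6 = {3, 4, 5, 9}  B7 = {4, 7, 9, 10}
Tree: B1–B2, B1–B3, B1–B4, B4–B5, B1–B6, B1–B7
The largest bag has 4 vertices, giving width 3; this decomposition certifies tw(G) ≤ 3. For the lower bound, the 4 vertices {4, 5, 7, 8} are pairwise adjacent, and any tree decomposition puts a clique entirely inside one bag — forcing width ≥ 3. Hence tw(G) = 3 exactly.

3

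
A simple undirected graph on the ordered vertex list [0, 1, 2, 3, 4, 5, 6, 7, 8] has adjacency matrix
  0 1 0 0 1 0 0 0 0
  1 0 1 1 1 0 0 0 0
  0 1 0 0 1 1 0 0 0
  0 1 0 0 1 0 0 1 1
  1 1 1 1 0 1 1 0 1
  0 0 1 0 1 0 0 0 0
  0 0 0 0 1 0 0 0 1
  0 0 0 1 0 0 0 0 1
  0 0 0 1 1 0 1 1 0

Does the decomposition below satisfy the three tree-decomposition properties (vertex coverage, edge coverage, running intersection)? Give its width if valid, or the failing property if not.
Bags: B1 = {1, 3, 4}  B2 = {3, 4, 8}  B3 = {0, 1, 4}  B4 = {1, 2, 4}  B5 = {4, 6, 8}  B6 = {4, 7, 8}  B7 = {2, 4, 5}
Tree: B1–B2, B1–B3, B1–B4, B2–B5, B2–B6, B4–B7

A tree decomposition must satisfy three properties: every vertex lies in some bag; for every edge, both endpoints lie together in some bag; and for every vertex, the bags containing it form a connected subtree. Here edge (3,7) lies in no bag, so the decomposition is invalid.

No — edge (3,7) lies in no bag.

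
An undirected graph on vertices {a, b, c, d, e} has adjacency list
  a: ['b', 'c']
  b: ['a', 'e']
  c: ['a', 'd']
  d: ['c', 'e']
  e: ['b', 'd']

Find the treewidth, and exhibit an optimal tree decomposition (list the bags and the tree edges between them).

Treewidth 2.
One such decomposition:
Bags: B1 = {b, d, e}  B2 = {a, b, d}  B3 = {a, c, d}
Tree: B1–B2, B2–B3

Every bag has size at most 3, so the width is 3 − 1 = 2 and tw(G) ≤ 2. The edges d–e–b–a–c–d form a cycle, so G is not a tree and its treewidth is at least 2. The upper and lower bounds meet at 2, so that is the treewidth.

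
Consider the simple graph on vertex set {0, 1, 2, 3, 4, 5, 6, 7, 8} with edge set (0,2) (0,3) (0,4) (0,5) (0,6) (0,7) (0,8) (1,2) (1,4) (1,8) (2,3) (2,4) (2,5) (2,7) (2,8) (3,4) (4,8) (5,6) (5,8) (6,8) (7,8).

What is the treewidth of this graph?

3

A width-3 tree decomposition is:
Bags: B1 = {0, 2, 7, 8}  B2 = {0, 2, 5, 8}  B3 = {0, 2, 4, 8}  B4 = {0, 5, 6, 8}  B5 = {1, 2, 4, 8}  B6 = {0, 2, 3, 4}
Tree: B1–B2, B1–B3, B2–B4, B3–B5, B3–B6
The largest bag has 4 vertices, giving width 3; this decomposition certifies tw(G) ≤ 3. On the other hand G contains the 4-clique {0, 2, 4, 8}. A clique must lie in a single bag of any decomposition, so no decomposition can have width below 3. Therefore the treewidth is 3.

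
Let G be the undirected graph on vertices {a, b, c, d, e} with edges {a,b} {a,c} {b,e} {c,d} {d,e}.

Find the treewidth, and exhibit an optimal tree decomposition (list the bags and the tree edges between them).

Each bag holds 3 vertices, so the decomposition has width 2, which upper-bounds the treewidth. For the lower bound, G contains the cycle d–e–b–a–c–d, so G is not a forest; only forests have treewidth ≤ 1, hence tw(G) ≥ 2. Therefore the treewidth is 2.

Treewidth 2.
One such decomposition:
Bags: B1 = {b, d, e}  B2 = {a, b, d}  B3 = {a, c, d}
Tree: B1–B2, B2–B3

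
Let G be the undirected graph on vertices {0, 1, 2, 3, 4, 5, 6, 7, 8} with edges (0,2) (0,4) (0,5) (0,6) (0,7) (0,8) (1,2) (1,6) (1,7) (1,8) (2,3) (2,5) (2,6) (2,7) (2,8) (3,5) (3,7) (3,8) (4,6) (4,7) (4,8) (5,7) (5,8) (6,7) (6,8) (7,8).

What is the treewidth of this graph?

4

A width-4 tree decomposition is:
Bags: B1 = {0, 2, 5, 7, 8}  B2 = {0, 2, 6, 7, 8}  B3 = {0, 4, 6, 7, 8}  B4 = {2, 3, 5, 7, 8}  B5 = {1, 2, 6, 7, 8}
Tree: B1–B2, B2–B3, B1–B4, B2–B5
Every bag has size at most 5, so the width is 5 − 1 = 4 and tw(G) ≤ 4. For the lower bound, the 5 vertices {0, 2, 5, 7, 8} are pairwise adjacent, and any tree decomposition puts a clique entirely inside one bag — forcing width ≥ 4. Hence tw(G) = 4 exactly.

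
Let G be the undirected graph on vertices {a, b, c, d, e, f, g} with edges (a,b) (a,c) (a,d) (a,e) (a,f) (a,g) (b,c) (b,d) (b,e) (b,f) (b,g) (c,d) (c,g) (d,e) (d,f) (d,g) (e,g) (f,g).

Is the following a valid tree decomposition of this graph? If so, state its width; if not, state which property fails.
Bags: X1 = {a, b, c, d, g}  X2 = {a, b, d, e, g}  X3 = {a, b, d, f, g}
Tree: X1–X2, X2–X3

Every vertex of G appears in some bag (union = {a, b, c, d, e, f, g}); every edge is covered by a bag; and for each vertex v the set of bags containing v is connected in the bag tree. The decomposition is therefore valid. The largest bag has 5 vertices, so the width is 4.

Yes; width 4.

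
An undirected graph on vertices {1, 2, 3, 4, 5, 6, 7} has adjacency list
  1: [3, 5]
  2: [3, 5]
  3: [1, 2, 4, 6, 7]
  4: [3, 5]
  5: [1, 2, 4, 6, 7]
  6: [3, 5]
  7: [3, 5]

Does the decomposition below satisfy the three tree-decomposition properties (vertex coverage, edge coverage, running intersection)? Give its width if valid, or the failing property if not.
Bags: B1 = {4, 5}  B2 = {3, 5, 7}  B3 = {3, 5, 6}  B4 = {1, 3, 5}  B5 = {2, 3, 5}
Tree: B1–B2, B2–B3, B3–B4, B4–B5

A tree decomposition must satisfy three properties: every vertex lies in some bag; for every edge, both endpoints lie together in some bag; and for every vertex, the bags containing it form a connected subtree. Here edge (3,4) lies in no bag, so the decomposition is invalid.

No — edge (3,4) lies in no bag.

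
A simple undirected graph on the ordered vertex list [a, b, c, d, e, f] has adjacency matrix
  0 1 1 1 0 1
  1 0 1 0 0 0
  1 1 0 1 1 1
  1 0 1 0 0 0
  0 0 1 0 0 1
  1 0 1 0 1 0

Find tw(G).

A width-2 tree decomposition is:
Bags: B1 = {a, c, f}  B2 = {c, e, f}  B3 = {a, c, d}  B4 = {a, b, c}
Tree: B1–B2, B1–B3, B3–B4
Every bag has size at most 3, so the width is 3 − 1 = 2 and tw(G) ≤ 2. For the lower bound, the 3 vertices {c, e, f} are pairwise adjacent, and any tree decomposition puts a clique entirely inside one bag — forcing width ≥ 2. Therefore the treewidth is 2.

2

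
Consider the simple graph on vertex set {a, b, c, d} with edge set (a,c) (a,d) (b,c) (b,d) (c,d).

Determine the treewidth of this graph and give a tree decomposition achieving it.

Treewidth 2.
One optimal decomposition is:
Bags: B1 = {a, c, d}  B2 = {b, c, d}
Tree: B1–B2

Every bag has size at most 3, so the width is 3 − 1 = 2 and tw(G) ≤ 2. For the lower bound, the 3 vertices {a, c, d} are pairwise adjacent, and any tree decomposition puts a clique entirely inside one bag — forcing width ≥ 2. Combining the bounds, tw(G) = 2.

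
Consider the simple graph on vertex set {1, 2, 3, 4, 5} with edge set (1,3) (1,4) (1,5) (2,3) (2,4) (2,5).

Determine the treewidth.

2

A width-2 tree decomposition is:
Bags: B1 = {1, 2, 3}  B2 = {1, 2, 4}  B3 = {1, 2, 5}
Tree: B1–B2, B2–B3
Every bag has size at most 3, so the width is 3 − 1 = 2 and tw(G) ≤ 2. Since 3–1–4–2–3 is a cycle in G, G is not acyclic. Forests are exactly the graphs of treewidth ≤ 1, so tw(G) ≥ 2. Combining the bounds, tw(G) = 2.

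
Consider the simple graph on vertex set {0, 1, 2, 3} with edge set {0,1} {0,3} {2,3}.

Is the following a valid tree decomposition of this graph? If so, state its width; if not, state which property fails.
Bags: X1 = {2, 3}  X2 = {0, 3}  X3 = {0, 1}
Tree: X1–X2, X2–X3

Vertex coverage: the bags together contain {0, 1, 2, 3}, the full vertex set. Edge coverage: each edge of G has both endpoints in at least one bag. Running intersection: for every vertex, the bags containing it form a connected subtree. All three properties hold, so this is a valid tree decomposition of width max|bag| − 1 = 1, and hence tw(G) ≤ 1.

Yes; width 1.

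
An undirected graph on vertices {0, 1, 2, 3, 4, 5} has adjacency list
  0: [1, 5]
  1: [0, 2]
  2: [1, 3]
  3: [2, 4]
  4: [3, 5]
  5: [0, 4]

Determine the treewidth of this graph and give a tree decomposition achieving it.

Each bag holds 3 vertices, so the decomposition has width 2, which upper-bounds the treewidth. The edges 3–2–1–0–5–4–3 form a cycle, so G is not a tree and its treewidth is at least 2. Therefore the treewidth is 2.

Treewidth 2.
Bags: B1 = {1, 2, 3}  B2 = {0, 1, 3}  B3 = {0, 3, 5}  B4 = {3, 4, 5}
Tree: B1–B2, B2–B3, B3–B4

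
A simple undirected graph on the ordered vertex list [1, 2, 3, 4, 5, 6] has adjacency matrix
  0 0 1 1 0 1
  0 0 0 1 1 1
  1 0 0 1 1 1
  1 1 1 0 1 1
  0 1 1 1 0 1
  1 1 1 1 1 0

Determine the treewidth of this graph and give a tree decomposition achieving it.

Each bag holds 4 vertices, so the decomposition has width 3, which upper-bounds the treewidth. Conversely, {2, 4, 5, 6} is a clique of size 4, and the vertices of any clique must share a bag in every tree decomposition; so some bag has ≥ 4 vertices and tw(G) ≥ 3. Combining the bounds, tw(G) = 3.

Treewidth 3.
One optimal decomposition is:
Bags: B1 = {2, 4, 5, 6}  B2 = {3, 4, 5, 6}  B3 = {1, 3, 4, 6}
Tree: B1–B2, B2–B3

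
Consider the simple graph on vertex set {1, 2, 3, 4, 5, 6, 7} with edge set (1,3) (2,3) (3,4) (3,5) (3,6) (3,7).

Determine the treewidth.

1

A width-1 tree decomposition is:
Bags: B1 = {3, 4}  B2 = {3, 6}  B3 = {2, 3}  B4 = {1, 3}  B5 = {3, 5}  B6 = {3, 7}
Tree: B1–B2, B1–B3, B1–B4, B4–B5, B1–B6
The largest bag has 2 vertices, giving width 1; this decomposition certifies tw(G) ≤ 1. Since G has at least one edge (e.g. 3–4), it is not an edgeless graph, so tw(G) ≥ 1. The upper and lower bounds meet at 1, so that is the treewidth.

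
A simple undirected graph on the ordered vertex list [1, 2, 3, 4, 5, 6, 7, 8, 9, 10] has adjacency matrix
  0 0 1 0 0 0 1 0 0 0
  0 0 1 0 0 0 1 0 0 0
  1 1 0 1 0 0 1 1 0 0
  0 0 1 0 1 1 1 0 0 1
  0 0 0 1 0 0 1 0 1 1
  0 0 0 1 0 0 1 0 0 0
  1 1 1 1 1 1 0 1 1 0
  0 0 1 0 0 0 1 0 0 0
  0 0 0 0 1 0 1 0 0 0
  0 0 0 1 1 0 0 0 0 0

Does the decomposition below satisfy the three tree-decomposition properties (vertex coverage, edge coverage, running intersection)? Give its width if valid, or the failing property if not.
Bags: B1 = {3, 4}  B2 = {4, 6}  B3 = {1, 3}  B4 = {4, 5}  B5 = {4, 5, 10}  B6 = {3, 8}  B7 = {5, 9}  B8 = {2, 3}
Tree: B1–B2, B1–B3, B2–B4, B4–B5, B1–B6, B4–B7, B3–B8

No — vertex 7 appears in no bag.

A tree decomposition must satisfy three properties: every vertex lies in some bag; for every edge, both endpoints lie together in some bag; and for every vertex, the bags containing it form a connected subtree. Here vertex 7 appears in no bag, so the decomposition is invalid.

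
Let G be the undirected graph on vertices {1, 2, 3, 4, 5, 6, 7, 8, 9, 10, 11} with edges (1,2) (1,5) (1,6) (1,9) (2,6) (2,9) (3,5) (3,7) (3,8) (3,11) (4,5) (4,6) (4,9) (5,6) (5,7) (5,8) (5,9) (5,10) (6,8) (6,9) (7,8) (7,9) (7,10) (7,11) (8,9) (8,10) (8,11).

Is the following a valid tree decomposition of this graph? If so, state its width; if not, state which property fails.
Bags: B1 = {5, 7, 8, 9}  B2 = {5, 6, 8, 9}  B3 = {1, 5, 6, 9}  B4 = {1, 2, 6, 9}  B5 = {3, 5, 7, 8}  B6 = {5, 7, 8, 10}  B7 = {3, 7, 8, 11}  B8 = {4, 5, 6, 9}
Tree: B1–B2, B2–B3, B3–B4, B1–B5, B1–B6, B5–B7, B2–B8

Every vertex of G appears in some bag (union = {1, 2, 3, 4, 5, 6, 7, 8, 9, 10, 11}); every edge is covered by a bag; and for each vertex v the set of bags containing v is connected in the bag tree. The decomposition is therefore valid. The largest bag has 4 vertices, so the width is 3.

Yes; width 3.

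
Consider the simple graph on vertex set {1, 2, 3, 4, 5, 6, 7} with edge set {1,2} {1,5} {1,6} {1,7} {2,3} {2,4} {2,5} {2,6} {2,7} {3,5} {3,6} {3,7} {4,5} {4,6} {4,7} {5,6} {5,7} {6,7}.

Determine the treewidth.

4

A width-4 tree decomposition is:
Bags: B1 = {2, 3, 5, 6, 7}  B2 = {1, 2, 5, 6, 7}  B3 = {2, 4, 5, 6, 7}
Tree: B1–B2, B1–B3
Each bag holds 5 vertices, so the decomposition has width 4, which upper-bounds the treewidth. On the other hand G contains the 5-clique {1, 2, 5, 6, 7}. A clique must lie in a single bag of any decomposition, so no decomposition can have width below 4. The upper and lower bounds meet at 4, so that is the treewidth.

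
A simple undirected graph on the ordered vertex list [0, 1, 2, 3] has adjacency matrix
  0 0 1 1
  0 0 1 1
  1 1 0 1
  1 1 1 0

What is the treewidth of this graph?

2

A width-2 tree decomposition is:
Bags: B1 = {0, 2, 3}  B2 = {1, 2, 3}
Tree: B1–B2
The largest bag has 3 vertices, giving width 2; this decomposition certifies tw(G) ≤ 2. On the other hand G contains the 3-clique {0, 2, 3}. A clique must lie in a single bag of any decomposition, so no decomposition can have width below 2. Therefore the treewidth is 2.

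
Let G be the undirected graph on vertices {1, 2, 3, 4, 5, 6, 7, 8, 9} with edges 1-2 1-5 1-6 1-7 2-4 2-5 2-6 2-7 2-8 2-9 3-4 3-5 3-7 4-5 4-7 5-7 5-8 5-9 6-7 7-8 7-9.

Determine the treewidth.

A width-3 tree decomposition is:
Bags: B1 = {1, 2, 5, 7}  B2 = {2, 5, 7, 8}  B3 = {1, 2, 6, 7}  B4 = {2, 4, 5, 7}  B5 = {2, 5, 7, 9}  B6 = {3, 4, 5, 7}
Tree: B1–B2, B1–B3, B1–B4, B1–B5, B4–B6
Every bag has size at most 4, so the width is 4 − 1 = 3 and tw(G) ≤ 3. On the other hand G contains the 4-clique {2, 5, 7, 8}. A clique must lie in a single bag of any decomposition, so no decomposition can have width below 3. Therefore the treewidth is 3.

3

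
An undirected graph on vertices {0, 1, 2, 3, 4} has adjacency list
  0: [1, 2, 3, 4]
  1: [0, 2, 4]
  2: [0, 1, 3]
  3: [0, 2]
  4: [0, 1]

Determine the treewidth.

A width-2 tree decomposition is:
Bags: B1 = {0, 1, 4}  B2 = {0, 1, 2}  B3 = {0, 2, 3}
Tree: B1–B2, B2–B3
Every bag has size at most 3, so the width is 3 − 1 = 2 and tw(G) ≤ 2. Conversely, {0, 1, 2} is a clique of size 3, and the vertices of any clique must share a bag in every tree decomposition; so some bag has ≥ 3 vertices and tw(G) ≥ 2. Hence tw(G) = 2 exactly.

2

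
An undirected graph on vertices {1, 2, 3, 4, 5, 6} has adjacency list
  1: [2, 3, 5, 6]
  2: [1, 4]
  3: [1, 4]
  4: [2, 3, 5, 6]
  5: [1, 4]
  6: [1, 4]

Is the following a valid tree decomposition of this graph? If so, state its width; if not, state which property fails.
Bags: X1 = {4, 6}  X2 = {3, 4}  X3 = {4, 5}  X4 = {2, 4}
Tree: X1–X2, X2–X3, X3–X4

No — vertex 1 appears in no bag.

A tree decomposition must satisfy three properties: every vertex lies in some bag; for every edge, both endpoints lie together in some bag; and for every vertex, the bags containing it form a connected subtree. Here vertex 1 appears in no bag, so the decomposition is invalid.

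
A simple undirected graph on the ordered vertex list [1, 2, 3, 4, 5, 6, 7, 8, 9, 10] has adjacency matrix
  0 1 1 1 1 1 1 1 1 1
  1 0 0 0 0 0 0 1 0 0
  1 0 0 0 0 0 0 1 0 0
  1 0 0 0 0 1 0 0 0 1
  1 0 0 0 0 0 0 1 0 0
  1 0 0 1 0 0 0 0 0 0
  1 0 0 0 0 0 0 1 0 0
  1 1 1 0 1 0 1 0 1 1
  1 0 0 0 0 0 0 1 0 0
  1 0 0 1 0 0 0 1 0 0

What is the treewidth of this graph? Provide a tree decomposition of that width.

Every bag has size at most 3, so the width is 3 − 1 = 2 and tw(G) ≤ 2. For the lower bound, the 3 vertices {1, 2, 8} are pairwise adjacent, and any tree decomposition puts a clique entirely inside one bag — forcing width ≥ 2. Hence tw(G) = 2 exactly.

Treewidth 2.
Bags: B1 = {1, 3, 8}  B2 = {1, 8, 10}  B3 = {1, 5, 8}  B4 = {1, 7, 8}  B5 = {1, 2, 8}  B6 = {1, 4, 10}  B7 = {1, 4, 6}  B8 = {1, 8, 9}
Tree: B1–B2, B1–B3, B2–B4, B1–B5, B2–B6, B6–B7, B4–B8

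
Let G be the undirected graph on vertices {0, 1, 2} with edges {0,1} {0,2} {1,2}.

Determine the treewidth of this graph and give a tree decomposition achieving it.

Treewidth 2.
Bags: B1 = {0, 1, 2}
Tree: (single bag)

With just one bag of size 3, the width is 3 − 1 = 2, so tw(G) ≤ 2. Conversely, {0, 1, 2} is a clique of size 3, and the vertices of any clique must share a bag in every tree decomposition; so some bag has ≥ 3 vertices and tw(G) ≥ 2. Combining the bounds, tw(G) = 2.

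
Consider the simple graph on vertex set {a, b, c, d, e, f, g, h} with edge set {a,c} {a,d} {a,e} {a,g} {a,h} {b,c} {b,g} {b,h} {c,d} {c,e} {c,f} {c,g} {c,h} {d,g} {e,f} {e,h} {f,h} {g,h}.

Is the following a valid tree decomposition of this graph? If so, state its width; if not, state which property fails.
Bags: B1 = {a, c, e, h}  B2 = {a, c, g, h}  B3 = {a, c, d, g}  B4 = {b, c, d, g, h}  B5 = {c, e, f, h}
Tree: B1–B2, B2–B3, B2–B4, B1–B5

No — bags containing vertex d are not connected in the tree.

A tree decomposition must satisfy three properties: every vertex lies in some bag; for every edge, both endpoints lie together in some bag; and for every vertex, the bags containing it form a connected subtree. Here bags containing vertex d are not connected in the tree, so the decomposition is invalid.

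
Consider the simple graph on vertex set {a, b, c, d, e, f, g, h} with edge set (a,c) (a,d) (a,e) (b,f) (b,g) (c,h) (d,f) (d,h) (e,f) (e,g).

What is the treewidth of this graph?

A width-2 tree decomposition is:
Bags: B1 = {b, e, g}  B2 = {b, e, f}  B3 = {a, e, f}  B4 = {a, d, f}  B5 = {a, c, d}  B6 = {c, d, h}
Tree: B1–B2, B2–B3, B3–B4, B4–B5, B5–B6
Every bag has size at most 3, so the width is 3 − 1 = 2 and tw(G) ≤ 2. The edges g–b–f–e–g form a cycle, so G is not a tree and its treewidth is at least 2. Combining the bounds, tw(G) = 2.

2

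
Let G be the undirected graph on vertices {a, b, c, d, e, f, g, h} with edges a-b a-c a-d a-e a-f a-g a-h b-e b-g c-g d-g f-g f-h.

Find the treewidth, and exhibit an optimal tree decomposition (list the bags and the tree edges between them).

The largest bag has 3 vertices, giving width 2; this decomposition certifies tw(G) ≤ 2. On the other hand G contains the 3-clique {a, d, g}. A clique must lie in a single bag of any decomposition, so no decomposition can have width below 2. Combining the bounds, tw(G) = 2.

Treewidth 2.
Bags: B1 = {a, f, g}  B2 = {a, b, g}  B3 = {a, f, h}  B4 = {a, c, g}  B5 = {a, b, e}  B6 = {a, d, g}
Tree: B1–B2, B1–B3, B2–B4, B2–B5, B1–B6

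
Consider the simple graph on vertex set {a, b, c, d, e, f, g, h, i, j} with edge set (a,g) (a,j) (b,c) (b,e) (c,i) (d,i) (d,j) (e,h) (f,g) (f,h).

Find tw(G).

2

A width-2 tree decomposition is:
Bags: B1 = {a, d, j}  B2 = {a, d, i}  B3 = {a, c, i}  B4 = {a, b, c}  B5 = {a, b, e}  B6 = {a, e, h}  B7 = {a, f, h}  B8 = {a, f, g}
Tree: B1–B2, B2–B3, B3–B4, B4–B5, B5–B6, B6–B7, B7–B8
The largest bag has 3 vertices, giving width 2; this decomposition certifies tw(G) ≤ 2. Since a–j–d–i–c–b–e–h–f–g–a is a cycle in G, G is not acyclic. Forests are exactly the graphs of treewidth ≤ 1, so tw(G) ≥ 2. Therefore the treewidth is 2.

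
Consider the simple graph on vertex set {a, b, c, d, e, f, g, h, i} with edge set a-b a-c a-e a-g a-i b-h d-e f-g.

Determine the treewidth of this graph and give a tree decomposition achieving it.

Treewidth 1.
Bags: B1 = {a, g}  B2 = {a, b}  B3 = {a, e}  B4 = {b, h}  B5 = {f, g}  B6 = {a, c}  B7 = {a, i}  B8 = {d, e}
Tree: B1–B2, B2–B3, B2–B4, B1–B5, B1–B6, B2–B7, B3–B8

The largest bag has 2 vertices, giving width 1; this decomposition certifies tw(G) ≤ 1. Since G has at least one edge (e.g. g–a), it is not an edgeless graph, so tw(G) ≥ 1. Therefore the treewidth is 1.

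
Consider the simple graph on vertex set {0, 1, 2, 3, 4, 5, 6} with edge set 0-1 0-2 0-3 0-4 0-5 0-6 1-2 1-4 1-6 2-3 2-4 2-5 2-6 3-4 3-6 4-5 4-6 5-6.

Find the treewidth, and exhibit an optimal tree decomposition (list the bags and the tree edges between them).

Treewidth 4.
Bags: B1 = {0, 2, 4, 5, 6}  B2 = {0, 1, 2, 4, 6}  B3 = {0, 2, 3, 4, 6}
Tree: B1–B2, B2–B3

Every bag has size at most 5, so the width is 5 − 1 = 4 and tw(G) ≤ 4. On the other hand G contains the 5-clique {0, 1, 2, 4, 6}. A clique must lie in a single bag of any decomposition, so no decomposition can have width below 4. Hence tw(G) = 4 exactly.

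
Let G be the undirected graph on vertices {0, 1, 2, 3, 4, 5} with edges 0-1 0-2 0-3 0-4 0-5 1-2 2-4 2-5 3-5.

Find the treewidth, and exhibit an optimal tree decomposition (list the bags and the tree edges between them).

The largest bag has 3 vertices, giving width 2; this decomposition certifies tw(G) ≤ 2. Conversely, {0, 1, 2} is a clique of size 3, and the vertices of any clique must share a bag in every tree decomposition; so some bag has ≥ 3 vertices and tw(G) ≥ 2. Therefore the treewidth is 2.

Treewidth 2.
Bags: B1 = {0, 2, 5}  B2 = {0, 3, 5}  B3 = {0, 2, 4}  B4 = {0, 1, 2}
Tree: B1–B2, B1–B3, B1–B4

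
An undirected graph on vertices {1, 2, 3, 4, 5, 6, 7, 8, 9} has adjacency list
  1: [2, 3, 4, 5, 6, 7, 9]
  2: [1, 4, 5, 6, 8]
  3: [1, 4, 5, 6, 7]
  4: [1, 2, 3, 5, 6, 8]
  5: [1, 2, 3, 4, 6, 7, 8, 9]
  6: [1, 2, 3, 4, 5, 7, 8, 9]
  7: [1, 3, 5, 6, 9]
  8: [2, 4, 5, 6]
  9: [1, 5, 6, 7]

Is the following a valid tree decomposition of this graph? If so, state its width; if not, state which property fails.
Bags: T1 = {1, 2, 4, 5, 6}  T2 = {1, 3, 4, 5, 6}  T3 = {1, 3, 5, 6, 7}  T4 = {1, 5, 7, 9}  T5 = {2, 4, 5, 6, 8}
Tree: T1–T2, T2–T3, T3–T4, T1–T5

A tree decomposition must satisfy three properties: every vertex lies in some bag; for every edge, both endpoints lie together in some bag; and for every vertex, the bags containing it form a connected subtree. Here edge (6,9) lies in no bag, so the decomposition is invalid.

No — edge (6,9) lies in no bag.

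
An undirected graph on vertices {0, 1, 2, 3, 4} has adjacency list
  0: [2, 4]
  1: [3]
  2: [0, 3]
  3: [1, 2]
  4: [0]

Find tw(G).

1

A width-1 tree decomposition is:
Bags: B1 = {1, 3}  B2 = {2, 3}  B3 = {0, 2}  B4 = {0, 4}
Tree: B1–B2, B2–B3, B3–B4
Each bag holds 2 vertices, so the decomposition has width 1, which upper-bounds the treewidth. Since G has at least one edge (e.g. 1–3), it is not an edgeless graph, so tw(G) ≥ 1. The upper and lower bounds meet at 1, so that is the treewidth.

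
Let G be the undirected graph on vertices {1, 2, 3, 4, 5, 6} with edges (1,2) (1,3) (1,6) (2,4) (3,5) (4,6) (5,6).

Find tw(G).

A width-2 tree decomposition is:
Bags: B1 = {1, 3, 5}  B2 = {1, 5, 6}  B3 = {1, 2, 6}  B4 = {2, 4, 6}
Tree: B1–B2, B2–B3, B3–B4
Every bag has size at most 3, so the width is 3 − 1 = 2 and tw(G) ≤ 2. The edges 3–5–6–1–3 form a cycle, so G is not a tree and its treewidth is at least 2. Therefore the treewidth is 2.

2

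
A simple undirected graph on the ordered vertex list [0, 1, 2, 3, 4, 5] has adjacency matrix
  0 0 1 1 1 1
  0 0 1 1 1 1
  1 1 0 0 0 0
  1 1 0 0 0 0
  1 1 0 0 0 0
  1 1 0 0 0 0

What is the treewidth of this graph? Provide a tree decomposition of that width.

The largest bag has 3 vertices, giving width 2; this decomposition certifies tw(G) ≤ 2. For the lower bound, G contains the cycle 5–0–2–1–5, so G is not a forest; only forests have treewidth ≤ 1, hence tw(G) ≥ 2. Combining the bounds, tw(G) = 2.

Treewidth 2.
Bags: B1 = {0, 1, 5}  B2 = {0, 1, 2}  B3 = {0, 1, 3}  B4 = {0, 1, 4}
Tree: B1–B2, B2–B3, B3–B4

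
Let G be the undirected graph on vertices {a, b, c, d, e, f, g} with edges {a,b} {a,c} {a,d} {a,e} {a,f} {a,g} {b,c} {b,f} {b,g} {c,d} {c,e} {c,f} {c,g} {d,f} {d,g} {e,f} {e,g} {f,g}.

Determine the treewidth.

A width-4 tree decomposition is:
Bags: B1 = {a, c, e, f, g}  B2 = {a, c, d, f, g}  B3 = {a, b, c, f, g}
Tree: B1–B2, B1–B3
The largest bag has 5 vertices, giving width 4; this decomposition certifies tw(G) ≤ 4. On the other hand G contains the 5-clique {a, c, d, f, g}. A clique must lie in a single bag of any decomposition, so no decomposition can have width below 4. Therefore the treewidth is 4.

4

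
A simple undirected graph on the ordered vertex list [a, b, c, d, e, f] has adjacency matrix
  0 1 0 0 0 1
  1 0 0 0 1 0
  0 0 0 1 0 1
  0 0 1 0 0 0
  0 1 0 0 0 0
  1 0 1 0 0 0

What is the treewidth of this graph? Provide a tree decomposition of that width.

Each bag holds 2 vertices, so the decomposition has width 1, which upper-bounds the treewidth. Any graph with an edge has treewidth ≥ 1, and G has the edge b–e. The upper and lower bounds meet at 1, so that is the treewidth.

Treewidth 1.
One optimal decomposition is:
Bags: B1 = {b, e}  B2 = {a, b}  B3 = {a, f}  B4 = {c, f}  B5 = {c, d}
Tree: B1–B2, B2–B3, B3–B4, B4–B5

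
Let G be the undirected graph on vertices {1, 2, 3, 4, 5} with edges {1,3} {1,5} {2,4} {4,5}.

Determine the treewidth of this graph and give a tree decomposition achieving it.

Treewidth 1.
One such decomposition:
Bags: B1 = {2, 4}  B2 = {4, 5}  B3 = {1, 5}  B4 = {1, 3}
Tree: B1–B2, B2–B3, B3–B4

Each bag holds 2 vertices, so the decomposition has width 1, which upper-bounds the treewidth. Since G has at least one edge (e.g. 2–4), it is not an edgeless graph, so tw(G) ≥ 1. The upper and lower bounds meet at 1, so that is the treewidth.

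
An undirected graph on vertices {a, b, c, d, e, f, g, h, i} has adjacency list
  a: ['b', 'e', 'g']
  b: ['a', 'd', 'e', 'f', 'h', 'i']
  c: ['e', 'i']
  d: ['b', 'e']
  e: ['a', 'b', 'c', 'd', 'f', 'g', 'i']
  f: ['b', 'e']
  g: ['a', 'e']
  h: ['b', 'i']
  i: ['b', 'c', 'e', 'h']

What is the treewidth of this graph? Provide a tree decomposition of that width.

The largest bag has 3 vertices, giving width 2; this decomposition certifies tw(G) ≤ 2. Conversely, {a, e, g} is a clique of size 3, and the vertices of any clique must share a bag in every tree decomposition; so some bag has ≥ 3 vertices and tw(G) ≥ 2. Hence tw(G) = 2 exactly.

Treewidth 2.
One such decomposition:
Bags: B1 = {b, e, i}  B2 = {a, b, e}  B3 = {b, d, e}  B4 = {a, e, g}  B5 = {c, e, i}  B6 = {b, h, i}  B7 = {b, e, f}
Tree: B1–B2, B1–B3, B2–B4, B1–B5, B1–B6, B3–B7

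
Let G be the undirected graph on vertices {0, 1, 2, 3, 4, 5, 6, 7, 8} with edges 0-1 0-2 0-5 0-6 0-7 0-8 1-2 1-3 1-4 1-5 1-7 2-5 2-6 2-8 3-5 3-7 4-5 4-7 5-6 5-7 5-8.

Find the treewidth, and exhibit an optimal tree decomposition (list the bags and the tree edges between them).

Every bag has size at most 4, so the width is 4 − 1 = 3 and tw(G) ≤ 3. For the lower bound, the 4 vertices {0, 2, 5, 8} are pairwise adjacent, and any tree decomposition puts a clique entirely inside one bag — forcing width ≥ 3. The upper and lower bounds meet at 3, so that is the treewidth.

Treewidth 3.
Bags: B1 = {0, 2, 5, 8}  B2 = {0, 1, 2, 5}  B3 = {0, 1, 5, 7}  B4 = {1, 3, 5, 7}  B5 = {0, 2, 5, 6}  B6 = {1, 4, 5, 7}
Tree: B1–B2, B2–B3, B3–B4, B2–B5, B4–B6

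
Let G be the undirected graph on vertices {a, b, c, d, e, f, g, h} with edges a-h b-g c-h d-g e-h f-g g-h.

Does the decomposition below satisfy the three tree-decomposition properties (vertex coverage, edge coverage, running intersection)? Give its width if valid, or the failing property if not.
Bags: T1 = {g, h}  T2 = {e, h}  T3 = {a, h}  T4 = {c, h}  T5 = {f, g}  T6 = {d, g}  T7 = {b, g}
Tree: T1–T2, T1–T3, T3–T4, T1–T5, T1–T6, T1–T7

Checking the three conditions: (i) the bags cover all of {a, b, c, d, e, f, g, h}; (ii) for each edge, some bag contains both endpoints; (iii) the bags containing any fixed vertex form a subtree. All hold, so the decomposition is valid with width 2 − 1 = 1.

Yes; width 1.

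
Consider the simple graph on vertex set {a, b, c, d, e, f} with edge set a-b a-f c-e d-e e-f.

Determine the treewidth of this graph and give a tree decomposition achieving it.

Every bag has size at most 2, so the width is 2 − 1 = 1 and tw(G) ≤ 1. G has an edge, so its treewidth is at least 1. Hence tw(G) = 1 exactly.

Treewidth 1.
Bags: B1 = {d, e}  B2 = {e, f}  B3 = {a, f}  B4 = {a, b}  B5 = {c, e}
Tree: B1–B2, B2–B3, B3–B4, B1–B5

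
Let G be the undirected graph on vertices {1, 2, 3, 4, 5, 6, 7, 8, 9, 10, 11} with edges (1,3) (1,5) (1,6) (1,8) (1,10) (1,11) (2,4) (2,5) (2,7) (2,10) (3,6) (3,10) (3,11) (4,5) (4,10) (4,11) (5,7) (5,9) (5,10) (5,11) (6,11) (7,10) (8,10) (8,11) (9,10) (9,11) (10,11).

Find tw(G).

3

A width-3 tree decomposition is:
Bags: B1 = {5, 9, 10, 11}  B2 = {4, 5, 10, 11}  B3 = {1, 5, 10, 11}  B4 = {2, 4, 5, 10}  B5 = {1, 8, 10, 11}  B6 = {1, 3, 10, 11}  B7 = {1, 3, 6, 11}  B8 = {2, 5, 7, 10}
Tree: B1–B2, B2–B3, B2–B4, B3–B5, B3–B6, B6–B7, B4–B8
Every bag has size at most 4, so the width is 4 − 1 = 3 and tw(G) ≤ 3. On the other hand G contains the 4-clique {1, 8, 10, 11}. A clique must lie in a single bag of any decomposition, so no decomposition can have width below 3. Hence tw(G) = 3 exactly.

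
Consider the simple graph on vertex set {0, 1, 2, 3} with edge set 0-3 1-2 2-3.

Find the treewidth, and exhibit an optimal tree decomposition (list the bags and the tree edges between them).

Treewidth 1.
One such decomposition:
Bags: B1 = {1, 2}  B2 = {2, 3}  B3 = {0, 3}
Tree: B1–B2, B2–B3

Every bag has size at most 2, so the width is 2 − 1 = 1 and tw(G) ≤ 1. Any graph with an edge has treewidth ≥ 1, and G has the edge 1–2. Therefore the treewidth is 1.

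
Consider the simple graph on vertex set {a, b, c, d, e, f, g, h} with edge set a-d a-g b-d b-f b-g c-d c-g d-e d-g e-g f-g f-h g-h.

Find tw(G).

2

A width-2 tree decomposition is:
Bags: B1 = {c, d, g}  B2 = {a, d, g}  B3 = {b, d, g}  B4 = {b, f, g}  B5 = {d, e, g}  B6 = {f, g, h}
Tree: B1–B2, B1–B3, B3–B4, B2–B5, B4–B6
Each bag holds 3 vertices, so the decomposition has width 2, which upper-bounds the treewidth. Conversely, {d, e, g} is a clique of size 3, and the vertices of any clique must share a bag in every tree decomposition; so some bag has ≥ 3 vertices and tw(G) ≥ 2. Hence tw(G) = 2 exactly.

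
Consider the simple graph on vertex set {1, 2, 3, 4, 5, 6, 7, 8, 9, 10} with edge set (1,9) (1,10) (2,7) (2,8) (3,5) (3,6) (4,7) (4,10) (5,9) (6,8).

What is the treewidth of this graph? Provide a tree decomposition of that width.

Each bag holds 3 vertices, so the decomposition has width 2, which upper-bounds the treewidth. The edges 2–7–4–10–1–9–5–3–6–8–2 form a cycle, so G is not a tree and its treewidth is at least 2. Therefore the treewidth is 2.

Treewidth 2.
One such decomposition:
Bags: B1 = {2, 4, 7}  B2 = {2, 4, 10}  B3 = {1, 2, 10}  B4 = {1, 2, 9}  B5 = {2, 5, 9}  B6 = {2, 3, 5}  B7 = {2, 3, 6}  B8 = {2, 6, 8}
Tree: B1–B2, B2–B3, B3–B4, B4–B5, B5–B6, B6–B7, B7–B8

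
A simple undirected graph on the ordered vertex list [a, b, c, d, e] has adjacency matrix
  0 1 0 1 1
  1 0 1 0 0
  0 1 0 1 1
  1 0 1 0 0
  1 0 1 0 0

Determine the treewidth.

A width-2 tree decomposition is:
Bags: B1 = {a, b, c}  B2 = {a, c, e}  B3 = {a, c, d}
Tree: B1–B2, B2–B3
Each bag holds 3 vertices, so the decomposition has width 2, which upper-bounds the treewidth. Since a–b–c–e–a is a cycle in G, G is not acyclic. Forests are exactly the graphs of treewidth ≤ 1, so tw(G) ≥ 2. Therefore the treewidth is 2.

2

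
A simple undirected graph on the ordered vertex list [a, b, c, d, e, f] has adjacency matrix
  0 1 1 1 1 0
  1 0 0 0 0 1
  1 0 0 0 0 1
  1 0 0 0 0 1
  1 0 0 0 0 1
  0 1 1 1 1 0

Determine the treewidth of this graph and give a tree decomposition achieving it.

The largest bag has 3 vertices, giving width 2; this decomposition certifies tw(G) ≤ 2. For the lower bound, G contains the cycle d–f–b–a–d, so G is not a forest; only forests have treewidth ≤ 1, hence tw(G) ≥ 2. Combining the bounds, tw(G) = 2.

Treewidth 2.
Bags: B1 = {a, d, f}  B2 = {a, b, f}  B3 = {a, e, f}  B4 = {a, c, f}
Tree: B1–B2, B2–B3, B3–B4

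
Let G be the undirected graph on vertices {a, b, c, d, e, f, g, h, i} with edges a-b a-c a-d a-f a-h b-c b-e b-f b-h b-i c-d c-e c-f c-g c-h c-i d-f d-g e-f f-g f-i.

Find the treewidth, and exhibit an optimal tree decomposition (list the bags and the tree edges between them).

Treewidth 3.
Bags: B1 = {a, b, c, f}  B2 = {a, c, d, f}  B3 = {c, d, f, g}  B4 = {b, c, e, f}  B5 = {b, c, f, i}  B6 = {a, b, c, h}
Tree: B1–B2, B2–B3, B1–B4, B4–B5, B1–B6

Each bag holds 4 vertices, so the decomposition has width 3, which upper-bounds the treewidth. For the lower bound, the 4 vertices {a, b, c, h} are pairwise adjacent, and any tree decomposition puts a clique entirely inside one bag — forcing width ≥ 3. Combining the bounds, tw(G) = 3.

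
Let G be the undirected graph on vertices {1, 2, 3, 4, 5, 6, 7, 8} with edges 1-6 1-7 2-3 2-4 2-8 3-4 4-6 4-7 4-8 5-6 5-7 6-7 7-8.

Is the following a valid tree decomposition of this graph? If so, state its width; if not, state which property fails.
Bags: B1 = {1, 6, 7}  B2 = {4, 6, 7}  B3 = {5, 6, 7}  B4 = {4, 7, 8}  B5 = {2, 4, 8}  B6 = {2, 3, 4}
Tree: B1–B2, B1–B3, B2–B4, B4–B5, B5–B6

Yes; width 2.

Every vertex of G appears in some bag (union = {1, 2, 3, 4, 5, 6, 7, 8}); every edge is covered by a bag; and for each vertex v the set of bags containing v is connected in the bag tree. The decomposition is therefore valid. The largest bag has 3 vertices, so the width is 2.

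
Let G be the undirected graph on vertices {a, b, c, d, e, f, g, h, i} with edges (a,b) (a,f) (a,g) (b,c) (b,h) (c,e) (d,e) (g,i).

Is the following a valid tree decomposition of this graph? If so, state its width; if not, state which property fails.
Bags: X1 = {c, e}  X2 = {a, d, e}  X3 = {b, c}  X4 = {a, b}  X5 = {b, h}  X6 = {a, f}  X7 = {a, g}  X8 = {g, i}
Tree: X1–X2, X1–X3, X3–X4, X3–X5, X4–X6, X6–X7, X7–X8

A tree decomposition must satisfy three properties: every vertex lies in some bag; for every edge, both endpoints lie together in some bag; and for every vertex, the bags containing it form a connected subtree. Here bags containing vertex a are not connected in the tree, so the decomposition is invalid.

No — bags containing vertex a are not connected in the tree.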